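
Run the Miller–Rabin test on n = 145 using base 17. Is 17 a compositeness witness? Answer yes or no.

n − 1 = 144 = 2^4 · 9, so s = 4 and d = 9.
x_0 = 17^9 mod 145 = 17.
x_0 is neither 1 nor 144, so continue squaring.
x_1 = 17^2 mod 145 = 144.
x_1 ≡ −1, so 17 is not a witness.

no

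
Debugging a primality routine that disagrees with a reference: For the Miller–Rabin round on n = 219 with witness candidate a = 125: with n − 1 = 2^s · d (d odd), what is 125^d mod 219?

167

n − 1 = 218 = 2^1 · 109, so s = 1 and d = 109.
By repeated squaring, 125^109 ≡ 167 (mod 219).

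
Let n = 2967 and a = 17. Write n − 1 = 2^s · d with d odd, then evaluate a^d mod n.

n − 1 = 2966 = 2^1 · 1483, so s = 1 and d = 1483.
17^1483 mod 2967 = 1088.

1088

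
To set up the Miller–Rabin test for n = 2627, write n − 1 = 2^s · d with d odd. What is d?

Halving: 2626 → 1313; 1313 is odd.
So 2626 = 2^1 · 1313.

1313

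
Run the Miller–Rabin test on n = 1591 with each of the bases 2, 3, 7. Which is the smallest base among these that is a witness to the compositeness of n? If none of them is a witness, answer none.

n − 1 = 1590 = 2^1 · 795, so s = 1 and d = 795.
Base 2: x_0 = 2^795 mod 1591 = 156. x_0 ∉ {1, 1590} and s = 1, so 2 is a Miller–Rabin witness and 1591 is composite.
Base 3: x_0 = 3^795 mod 1591 = 1470. x_0 ∉ {1, 1590} and s = 1, so 3 is a Miller–Rabin witness and 1591 is composite.
Base 7: x_0 = 7^795 mod 1591 = 343. x_0 ∉ {1, 1590} and s = 1, so 7 is a Miller–Rabin witness and 1591 is composite.
The smallest witness among the given bases is 2.

2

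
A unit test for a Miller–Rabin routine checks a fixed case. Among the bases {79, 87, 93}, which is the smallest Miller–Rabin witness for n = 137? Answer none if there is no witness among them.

none

n − 1 = 136 = 2^3 · 17, so s = 3 and d = 17.
Base 79: x_0 = 79^17 mod 137 = 127. x_0 is neither 1 nor 136, so continue squaring. x_1 = 127^2 mod 137 = 100. x_2 = 100^2 mod 137 = 136. x_2 ≡ −1, so 79 is not a witness.
Base 87: x_0 = 87^17 mod 137 = 136. x_0 = 136 ≡ −1, so 87 is not a witness.
Base 93: x_0 = 93^17 mod 137 = 100. x_0 is neither 1 nor 136, so continue squaring. x_1 = 100^2 mod 137 = 136. x_1 ≡ −1, so 93 is not a witness.
No listed base is a witness for 137.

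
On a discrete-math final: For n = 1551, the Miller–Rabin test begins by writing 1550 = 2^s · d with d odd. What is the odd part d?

Halving: 1550 → 775; 775 is odd.
So 1550 = 2^1 · 775.

775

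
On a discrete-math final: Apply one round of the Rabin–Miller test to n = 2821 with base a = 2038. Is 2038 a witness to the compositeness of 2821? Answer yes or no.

yes

n − 1 = 2820 = 2^2 · 705, so s = 2 and d = 705.
x_0 = 2038^705 mod 2821 = 1611.
x_0 is neither 1 nor 2820, so continue squaring.
x_1 = 1611^2 mod 2821 = 1.
x_1 = 1 but x_0 ≠ ±1, a nontrivial square root of 1 — 2038 is a witness and 2821 is composite.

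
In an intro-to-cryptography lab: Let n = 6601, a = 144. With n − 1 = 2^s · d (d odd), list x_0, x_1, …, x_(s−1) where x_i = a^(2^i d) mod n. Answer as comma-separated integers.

1772, 4509, 1

n − 1 = 6600 = 2^3 · 825, so s = 3 and d = 825.
x_0 = 144^825 mod 6601 = 1772.
x_1 = 1772^2 mod 6601 = 4509.
x_2 = 4509^2 mod 6601 = 1.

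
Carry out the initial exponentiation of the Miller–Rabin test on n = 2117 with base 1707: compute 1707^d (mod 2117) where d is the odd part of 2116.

662

n − 1 = 2116 = 2^2 · 529, so s = 2 and d = 529.
1707^529 mod 2117 = 662.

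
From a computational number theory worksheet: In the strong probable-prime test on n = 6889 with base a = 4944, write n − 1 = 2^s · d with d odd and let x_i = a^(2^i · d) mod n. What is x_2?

n − 1 = 6888 = 2^3 · 861, so s = 3 and d = 861.
x_0 = 4944^861 mod 6889 = 6556.
x_1 = 6556^2 mod 6889 = 665.
x_2 = 665^2 mod 6889 = 1329.

1329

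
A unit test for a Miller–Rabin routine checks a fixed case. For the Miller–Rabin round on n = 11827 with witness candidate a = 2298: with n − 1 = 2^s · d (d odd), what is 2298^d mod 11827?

n − 1 = 11826 = 2^1 · 5913, so s = 1 and d = 5913.
2298^5913 mod 11827 = 1.

1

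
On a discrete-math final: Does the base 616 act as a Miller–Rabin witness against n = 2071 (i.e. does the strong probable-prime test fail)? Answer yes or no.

n − 1 = 2070 = 2^1 · 1035, so s = 1 and d = 1035.
x_0 = 616^1035 mod 2071 = 2070.
x_0 = 2070 ≡ −1, so 616 is not a witness.

no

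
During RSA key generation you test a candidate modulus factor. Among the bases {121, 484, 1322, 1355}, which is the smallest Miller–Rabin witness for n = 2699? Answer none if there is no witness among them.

n − 1 = 2698 = 2^1 · 1349, so s = 1 and d = 1349.
Base 121: x_0 = 121^1349 mod 2699 = 1. x_0 = 1, so 121 is not a witness.
Base 484: x_0 = 484^1349 mod 2699 = 1. x_0 = 1, so 484 is not a witness.
Base 1322: x_0 = 1322^1349 mod 2699 = 2698. x_0 = 2698 ≡ −1, so 1322 is not a witness.
Base 1355: x_0 = 1355^1349 mod 2699 = 1. x_0 = 1, so 1355 is not a witness.
No listed base is a witness for 2699.

none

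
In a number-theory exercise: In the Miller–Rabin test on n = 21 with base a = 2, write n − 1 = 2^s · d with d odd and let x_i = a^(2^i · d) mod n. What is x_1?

16

n − 1 = 20 = 2^2 · 5, so s = 2 and d = 5.
x_0 = 2^5 mod 21 = 11.
x_1 = 11^2 mod 21 = 16.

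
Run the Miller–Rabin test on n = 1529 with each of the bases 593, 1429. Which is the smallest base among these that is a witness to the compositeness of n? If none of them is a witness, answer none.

593

n − 1 = 1528 = 2^3 · 191, so s = 3 and d = 191.
Base 593: x_0 = 593^191 mod 1529 = 1022. x_0 is neither 1 nor 1528, so continue squaring. x_1 = 1022^2 mod 1529 = 177. x_2 = 177^2 mod 1529 = 749. Reached i = s−1 = 2 without hitting −1: 593 is a Miller–Rabin witness and 1529 is composite.
Base 1429: x_0 = 1429^191 mod 1529 = 604. x_0 is neither 1 nor 1528, so continue squaring. x_1 = 604^2 mod 1529 = 914. x_2 = 914^2 mod 1529 = 562. Reached i = s−1 = 2 without hitting −1: 1429 is a Miller–Rabin witness and 1529 is composite.
The smallest witness among the given bases is 593.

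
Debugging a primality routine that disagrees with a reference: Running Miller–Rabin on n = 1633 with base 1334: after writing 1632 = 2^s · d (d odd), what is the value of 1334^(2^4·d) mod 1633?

1288

n − 1 = 1632 = 2^5 · 51, so s = 5 and d = 51.
x_0 = 1334^51 mod 1633 = 552.
x_1 = 552^2 mod 1633 = 966.
x_2 = 966^2 mod 1633 = 713.
x_3 = 713^2 mod 1633 = 506.
x_4 = 506^2 mod 1633 = 1288.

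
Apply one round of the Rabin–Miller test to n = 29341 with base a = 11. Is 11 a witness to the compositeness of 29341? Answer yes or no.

n − 1 = 29340 = 2^2 · 7335, so s = 2 and d = 7335.
x_0 = 11^7335 mod 29341 = 1331.
x_0 is neither 1 nor 29340, so continue squaring.
x_1 = 1331^2 mod 29341 = 11101.
Reached i = s−1 = 1 without hitting −1: 11 is a Miller–Rabin witness and 29341 is composite.

yes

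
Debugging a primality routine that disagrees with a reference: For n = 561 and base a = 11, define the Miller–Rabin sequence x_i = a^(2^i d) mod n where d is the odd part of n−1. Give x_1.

n − 1 = 560 = 2^4 · 35, so s = 4 and d = 35.
By repeated squaring, 11^35 ≡ 209 (mod 561).
x_0 = 209.
x_1 = 209^2 mod 561 = 484.

484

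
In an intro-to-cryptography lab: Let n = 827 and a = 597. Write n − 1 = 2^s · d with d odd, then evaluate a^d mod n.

826

n − 1 = 826 = 2^1 · 413, so s = 1 and d = 413.
By repeated squaring, 597^413 ≡ 826 (mod 827).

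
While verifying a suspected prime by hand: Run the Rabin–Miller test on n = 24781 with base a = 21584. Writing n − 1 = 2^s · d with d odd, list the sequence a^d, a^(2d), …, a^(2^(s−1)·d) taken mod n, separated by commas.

n − 1 = 24780 = 2^2 · 6195, so s = 2 and d = 6195.
x_0 = 21584^6195 mod 24781 = 1.
x_1 = 1^2 mod 24781 = 1.

1, 1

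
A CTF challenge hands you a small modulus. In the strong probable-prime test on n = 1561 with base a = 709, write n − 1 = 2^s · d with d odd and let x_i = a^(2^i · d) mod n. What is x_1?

1

n − 1 = 1560 = 2^3 · 195, so s = 3 and d = 195.
x_0 = 709^195 mod 1561 = 1114.
x_1 = 1114^2 mod 1561 = 1.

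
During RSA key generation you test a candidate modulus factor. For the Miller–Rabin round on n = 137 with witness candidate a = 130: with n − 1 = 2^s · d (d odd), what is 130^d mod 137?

37

n − 1 = 136 = 2^3 · 17, so s = 3 and d = 17.
Repeated squaring mod 137: 130^1 ≡ 130, 130^2 ≡ 49, 130^4 ≡ 72, 130^8 ≡ 115, 130^16 ≡ 73.
17 = 16 + 1, so 130^17 ≡ 73·130 ≡ 37 (mod 137).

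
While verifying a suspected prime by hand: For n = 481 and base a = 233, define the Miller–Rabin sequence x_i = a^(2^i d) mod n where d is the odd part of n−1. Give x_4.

n − 1 = 480 = 2^5 · 15, so s = 5 and d = 15.
x_0 = 233^15 mod 481 = 480.
x_1 = 480^2 mod 481 = 1.
x_2 = 1^2 mod 481 = 1.
x_3 = 1^2 mod 481 = 1.
x_4 = 1^2 mod 481 = 1.

1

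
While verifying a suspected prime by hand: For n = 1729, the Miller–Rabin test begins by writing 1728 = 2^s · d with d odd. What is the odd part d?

Halving: 1728 → 864 → 432 → 216 → 108 → 54 → 27; 27 is odd.
So 1728 = 2^6 · 27.

27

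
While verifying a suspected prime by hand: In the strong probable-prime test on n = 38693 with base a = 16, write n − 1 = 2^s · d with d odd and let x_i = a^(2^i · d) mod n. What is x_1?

1

n − 1 = 38692 = 2^2 · 9673, so s = 2 and d = 9673.
Repeated squaring mod 38693: 16^1 ≡ 16, 16^2 ≡ 256, 16^4 ≡ 26843, 16^8 ≡ 5603, 16^16 ≡ 13586, 16^32 ≡ 13786, 16^64 ≡ 32473, 16^128 ≡ 34093, 16^256 ≡ 33622, 16^512 ≡ 22889, 16^1024 ≡ 3101, 16^2048 ≡ 20337, 16^4096 ≡ 4092, 16^8192 ≡ 29088.
9673 = 8192 + 1024 + 256 + 128 + 64 + 8 + 1, so 16^9673 ≡ 29088·3101·33622·34093·32473·5603·16 ≡ 1 (mod 38693).
x_0 = 1.
x_1 = 1^2 mod 38693 = 1.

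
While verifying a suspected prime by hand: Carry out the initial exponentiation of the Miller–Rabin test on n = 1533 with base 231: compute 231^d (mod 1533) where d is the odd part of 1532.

n − 1 = 1532 = 2^2 · 383, so s = 2 and d = 383.
Repeated squaring mod 1533: 231^1 ≡ 231, 231^2 ≡ 1239, 231^4 ≡ 588, 231^8 ≡ 819, 231^16 ≡ 840, 231^32 ≡ 420, 231^64 ≡ 105, 231^128 ≡ 294, 231^256 ≡ 588.
383 = 256 + 64 + 32 + 16 + 8 + 4 + 2 + 1, so 231^383 ≡ 588·105·420·840·819·588·1239·231 ≡ 609 (mod 1533).

609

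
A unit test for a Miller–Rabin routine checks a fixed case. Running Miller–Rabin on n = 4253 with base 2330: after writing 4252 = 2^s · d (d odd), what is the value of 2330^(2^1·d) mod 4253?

n − 1 = 4252 = 2^2 · 1063, so s = 2 and d = 1063.
By repeated squaring, 2330^1063 ≡ 3692 (mod 4253).
x_0 = 3692.
x_1 = 3692^2 mod 4253 = 4252.

4252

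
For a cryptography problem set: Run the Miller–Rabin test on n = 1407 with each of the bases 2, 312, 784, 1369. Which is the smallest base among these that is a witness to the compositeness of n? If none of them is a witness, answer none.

n − 1 = 1406 = 2^1 · 703, so s = 1 and d = 703.
Base 2: x_0 = 2^703 mod 1407 = 1388. x_0 ∉ {1, 1406} and s = 1, so 2 is a Miller–Rabin witness and 1407 is composite.
Base 312: x_0 = 312^703 mod 1407 = 459. x_0 ∉ {1, 1406} and s = 1, so 312 is a Miller–Rabin witness and 1407 is composite.
Base 784: x_0 = 784^703 mod 1407 = 973. x_0 ∉ {1, 1406} and s = 1, so 784 is a Miller–Rabin witness and 1407 is composite.
Base 1369: x_0 = 1369^703 mod 1407 = 1369. x_0 ∉ {1, 1406} and s = 1, so 1369 is a Miller–Rabin witness and 1407 is composite.
The smallest witness among the given bases is 2.

2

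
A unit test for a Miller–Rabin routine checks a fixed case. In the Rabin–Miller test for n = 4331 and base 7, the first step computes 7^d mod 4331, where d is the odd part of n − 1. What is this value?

n − 1 = 4330 = 2^1 · 2165, so s = 1 and d = 2165.
Repeated squaring mod 4331: 7^1 ≡ 7, 7^2 ≡ 49, 7^4 ≡ 2401, 7^8 ≡ 240, 7^16 ≡ 1297, 7^32 ≡ 1781, 7^64 ≡ 1669, 7^128 ≡ 728, 7^256 ≡ 1602, 7^512 ≡ 2452, 7^1024 ≡ 876, 7^2048 ≡ 789.
2165 = 2048 + 64 + 32 + 16 + 4 + 1, so 7^2165 ≡ 789·1669·1781·1297·2401·7 ≡ 3021 (mod 4331).

3021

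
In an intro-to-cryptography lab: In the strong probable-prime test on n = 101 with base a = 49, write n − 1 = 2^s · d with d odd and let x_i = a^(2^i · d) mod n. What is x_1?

1

n − 1 = 100 = 2^2 · 25, so s = 2 and d = 25.
x_0 = 49^25 mod 101 = 100.
x_1 = 100^2 mod 101 = 1.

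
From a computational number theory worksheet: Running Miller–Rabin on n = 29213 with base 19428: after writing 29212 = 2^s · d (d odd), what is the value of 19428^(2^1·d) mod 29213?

3178

n − 1 = 29212 = 2^2 · 7303, so s = 2 and d = 7303.
x_0 = 19428^7303 mod 29213 = 16167.
x_1 = 16167^2 mod 29213 = 3178.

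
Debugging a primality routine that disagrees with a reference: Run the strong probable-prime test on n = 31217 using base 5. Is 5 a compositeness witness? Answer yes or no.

yes

n − 1 = 31216 = 2^4 · 1951, so s = 4 and d = 1951.
x_0 = 5^1951 mod 31217 = 4500.
x_0 is neither 1 nor 31216, so continue squaring.
x_1 = 4500^2 mod 31217 = 21384.
x_2 = 21384^2 mod 31217 = 8840.
x_3 = 8840^2 mod 31217 = 9449.
Reached i = s−1 = 3 without hitting −1: 5 is a Miller–Rabin witness and 31217 is composite.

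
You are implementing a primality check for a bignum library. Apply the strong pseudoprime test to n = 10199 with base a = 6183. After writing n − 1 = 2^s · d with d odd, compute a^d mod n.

3182

n − 1 = 10198 = 2^1 · 5099, so s = 1 and d = 5099.
Repeated squaring mod 10199: 6183^1 ≡ 6183, 6183^2 ≡ 3637, 6183^4 ≡ 9865, 6183^8 ≡ 9566, 6183^16 ≡ 2928, 6183^32 ≡ 6024, 6183^64 ≡ 534, 6183^128 ≡ 9783, 6183^256 ≡ 9872, 6183^512 ≡ 4939, 6183^1024 ≡ 7912, 6183^2048 ≡ 8481, 6183^4096 ≡ 4013.
5099 = 4096 + 512 + 256 + 128 + 64 + 32 + 8 + 2 + 1, so 6183^5099 ≡ 4013·4939·9872·9783·534·6024·9566·3637·6183 ≡ 3182 (mod 10199).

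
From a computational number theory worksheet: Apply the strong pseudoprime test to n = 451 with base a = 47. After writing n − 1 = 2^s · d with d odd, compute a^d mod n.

342

n − 1 = 450 = 2^1 · 225, so s = 1 and d = 225.
Repeated squaring mod 451: 47^1 ≡ 47, 47^2 ≡ 405, 47^4 ≡ 312, 47^8 ≡ 379, 47^16 ≡ 223, 47^32 ≡ 119, 47^64 ≡ 180, 47^128 ≡ 379.
225 = 128 + 64 + 32 + 1, so 47^225 ≡ 379·180·119·47 ≡ 342 (mod 451).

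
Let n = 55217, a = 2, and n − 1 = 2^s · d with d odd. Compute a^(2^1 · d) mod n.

n − 1 = 55216 = 2^4 · 3451, so s = 4 and d = 3451.
x_0 = 2^3451 mod 55217 = 1.
x_1 = 1^2 mod 55217 = 1.

1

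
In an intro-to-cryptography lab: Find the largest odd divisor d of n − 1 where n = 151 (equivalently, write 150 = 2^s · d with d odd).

Halving: 150 → 75; 75 is odd.
So 150 = 2^1 · 75.

75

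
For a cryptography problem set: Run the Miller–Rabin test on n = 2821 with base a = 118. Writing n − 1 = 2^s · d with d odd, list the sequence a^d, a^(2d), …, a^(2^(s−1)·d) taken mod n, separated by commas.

1210, 1

n − 1 = 2820 = 2^2 · 705, so s = 2 and d = 705.
x_0 = 118^705 mod 2821 = 1210.
x_1 = 1210^2 mod 2821 = 1.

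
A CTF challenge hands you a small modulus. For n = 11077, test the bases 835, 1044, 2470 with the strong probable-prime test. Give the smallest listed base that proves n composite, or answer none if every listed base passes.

2470

n − 1 = 11076 = 2^2 · 2769, so s = 2 and d = 2769.
Base 835: x_0 = 835^2769 mod 11077 = 11076. x_0 = 11076 ≡ −1, so 835 is not a witness.
Base 1044: x_0 = 1044^2769 mod 11077 = 11076. x_0 = 11076 ≡ −1, so 1044 is not a witness.
Base 2470: x_0 = 2470^2769 mod 11077 = 1938. x_0 is neither 1 nor 11076, so continue squaring. x_1 = 1938^2 mod 11077 = 741. Reached i = s−1 = 1 without hitting −1: 2470 is a Miller–Rabin witness and 11077 is composite.
The smallest witness among the given bases is 2470.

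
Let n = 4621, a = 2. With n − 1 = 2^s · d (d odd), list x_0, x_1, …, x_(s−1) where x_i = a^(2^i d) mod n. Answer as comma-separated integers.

n − 1 = 4620 = 2^2 · 1155, so s = 2 and d = 1155.
x_0 = 2^1155 mod 4621 = 4469.
x_1 = 4469^2 mod 4621 = 4620.

4469, 4620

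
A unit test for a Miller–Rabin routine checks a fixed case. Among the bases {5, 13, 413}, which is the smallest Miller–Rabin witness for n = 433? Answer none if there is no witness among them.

n − 1 = 432 = 2^4 · 27, so s = 4 and d = 27.
Base 5: x_0 = 5^27 mod 433 = 238. x_0 is neither 1 nor 432, so continue squaring. x_1 = 238^2 mod 433 = 354. x_2 = 354^2 mod 433 = 179. x_3 = 179^2 mod 433 = 432. x_3 ≡ −1, so 5 is not a witness.
Base 13: x_0 = 13^27 mod 433 = 354. x_0 is neither 1 nor 432, so continue squaring. x_1 = 354^2 mod 433 = 179. x_2 = 179^2 mod 433 = 432. x_2 ≡ −1, so 13 is not a witness.
Base 413: x_0 = 413^27 mod 433 = 168. x_0 is neither 1 nor 432, so continue squaring. x_1 = 168^2 mod 433 = 79. x_2 = 79^2 mod 433 = 179. x_3 = 179^2 mod 433 = 432. x_3 ≡ −1, so 413 is not a witness.
No listed base is a witness for 433.

none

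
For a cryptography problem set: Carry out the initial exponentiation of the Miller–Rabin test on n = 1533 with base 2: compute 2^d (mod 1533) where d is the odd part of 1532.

n − 1 = 1532 = 2^2 · 383, so s = 2 and d = 383.
Repeated squaring mod 1533: 2^1 ≡ 2, 2^2 ≡ 4, 2^4 ≡ 16, 2^8 ≡ 256, 2^16 ≡ 1150, 2^32 ≡ 1054, 2^64 ≡ 1024, 2^128 ≡ 4, 2^256 ≡ 16.
383 = 256 + 64 + 32 + 16 + 8 + 4 + 2 + 1, so 2^383 ≡ 16·1024·1054·1150·256·16·4·2 ≡ 32 (mod 1533).

32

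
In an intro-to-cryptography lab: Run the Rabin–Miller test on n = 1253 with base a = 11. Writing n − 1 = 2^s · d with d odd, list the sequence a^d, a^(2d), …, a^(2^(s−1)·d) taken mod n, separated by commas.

n − 1 = 1252 = 2^2 · 313, so s = 2 and d = 313.
x_0 = 11^313 mod 1253 = 634.
x_1 = 634^2 mod 1253 = 996.

634, 996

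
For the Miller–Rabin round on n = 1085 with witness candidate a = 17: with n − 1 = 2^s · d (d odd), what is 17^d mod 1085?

n − 1 = 1084 = 2^2 · 271, so s = 2 and d = 271.
Repeated squaring mod 1085: 17^1 ≡ 17, 17^2 ≡ 289, 17^4 ≡ 1061, 17^8 ≡ 576, 17^16 ≡ 851, 17^32 ≡ 506, 17^64 ≡ 1061, 17^128 ≡ 576, 17^256 ≡ 851.
271 = 256 + 8 + 4 + 2 + 1, so 17^271 ≡ 851·576·1061·289·17 ≡ 668 (mod 1085).

668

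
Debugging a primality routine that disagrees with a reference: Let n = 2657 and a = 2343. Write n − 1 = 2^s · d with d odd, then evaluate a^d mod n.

n − 1 = 2656 = 2^5 · 83, so s = 5 and d = 83.
2343^83 mod 2657 = 666.

666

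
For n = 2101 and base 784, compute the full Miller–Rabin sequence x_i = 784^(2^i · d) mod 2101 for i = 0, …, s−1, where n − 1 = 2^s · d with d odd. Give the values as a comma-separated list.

n − 1 = 2100 = 2^2 · 525, so s = 2 and d = 525.
x_0 = 784^525 mod 2101 = 1024.
x_1 = 1024^2 mod 2101 = 177.

1024, 177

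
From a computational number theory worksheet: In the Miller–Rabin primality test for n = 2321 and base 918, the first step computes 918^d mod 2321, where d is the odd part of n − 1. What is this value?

408

n − 1 = 2320 = 2^4 · 145, so s = 4 and d = 145.
Repeated squaring mod 2321: 918^1 ≡ 918, 918^2 ≡ 201, 918^4 ≡ 944, 918^8 ≡ 2193, 918^16 ≡ 137, 918^32 ≡ 201, 918^64 ≡ 944, 918^128 ≡ 2193.
145 = 128 + 16 + 1, so 918^145 ≡ 2193·137·918 ≡ 408 (mod 2321).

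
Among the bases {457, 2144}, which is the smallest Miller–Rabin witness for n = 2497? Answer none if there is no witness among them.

n − 1 = 2496 = 2^6 · 39, so s = 6 and d = 39.
Base 457: x_0 = 457^39 mod 2497 = 2026. x_0 is neither 1 nor 2496, so continue squaring. x_1 = 2026^2 mod 2497 = 2105. x_2 = 2105^2 mod 2497 = 1347. x_3 = 1347^2 mod 2497 = 1587. x_4 = 1587^2 mod 2497 = 1593. x_5 = 1593^2 mod 2497 = 697. Reached i = s−1 = 5 without hitting −1: 457 is a Miller–Rabin witness and 2497 is composite.
Base 2144: x_0 = 2144^39 mod 2497 = 692. x_0 is neither 1 nor 2496, so continue squaring. x_1 = 692^2 mod 2497 = 1937. x_2 = 1937^2 mod 2497 = 1475. x_3 = 1475^2 mod 2497 = 738. x_4 = 738^2 mod 2497 = 298. x_5 = 298^2 mod 2497 = 1409. Reached i = s−1 = 5 without hitting −1: 2144 is a Miller–Rabin witness and 2497 is composite.
The smallest witness among the given bases is 457.

457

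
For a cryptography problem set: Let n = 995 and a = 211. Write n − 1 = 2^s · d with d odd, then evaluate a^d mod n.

n − 1 = 994 = 2^1 · 497, so s = 1 and d = 497.
By repeated squaring, 211^497 ≡ 851 (mod 995).

851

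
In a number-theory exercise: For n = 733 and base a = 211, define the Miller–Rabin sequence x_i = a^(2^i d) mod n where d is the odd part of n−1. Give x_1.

1

n − 1 = 732 = 2^2 · 183, so s = 2 and d = 183.
By repeated squaring, 211^183 ≡ 732 (mod 733).
x_0 = 732.
x_1 = 732^2 mod 733 = 1.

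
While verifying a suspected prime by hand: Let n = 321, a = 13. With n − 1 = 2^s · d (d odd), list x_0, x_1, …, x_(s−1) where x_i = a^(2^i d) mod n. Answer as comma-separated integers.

217, 223, 295, 34, 193, 13

n − 1 = 320 = 2^6 · 5, so s = 6 and d = 5.
x_0 = 13^5 mod 321 = 217.
x_1 = 217^2 mod 321 = 223.
x_2 = 223^2 mod 321 = 295.
x_3 = 295^2 mod 321 = 34.
x_4 = 34^2 mod 321 = 193.
x_5 = 193^2 mod 321 = 13.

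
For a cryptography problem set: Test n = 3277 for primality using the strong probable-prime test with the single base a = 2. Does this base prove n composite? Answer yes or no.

n − 1 = 3276 = 2^2 · 819, so s = 2 and d = 819.
x_0 = 2^819 mod 3277 = 128.
x_0 is neither 1 nor 3276, so continue squaring.
x_1 = 128^2 mod 3277 = 3276.
x_1 ≡ −1, so 2 is not a witness.

no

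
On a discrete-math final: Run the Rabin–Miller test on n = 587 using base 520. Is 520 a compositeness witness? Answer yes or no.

no

n − 1 = 586 = 2^1 · 293, so s = 1 and d = 293.
Repeated squaring mod 587: 520^1 ≡ 520, 520^2 ≡ 380, 520^4 ≡ 585, 520^8 ≡ 4, 520^16 ≡ 16, 520^32 ≡ 256, 520^64 ≡ 379, 520^128 ≡ 413, 520^256 ≡ 339.
293 = 256 + 32 + 4 + 1, so 520^293 ≡ 339·256·585·520 ≡ 586 (mod 587).
x_0 = 520^293 mod 587 = 586.
x_0 = 586 ≡ −1, so 520 is not a witness.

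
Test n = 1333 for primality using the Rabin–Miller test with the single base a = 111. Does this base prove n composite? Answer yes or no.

yes

n − 1 = 1332 = 2^2 · 333, so s = 2 and d = 333.
x_0 = 111^333 mod 1333 = 35.
x_0 is neither 1 nor 1332, so continue squaring.
x_1 = 35^2 mod 1333 = 1225.
Reached i = s−1 = 1 without hitting −1: 111 is a Miller–Rabin witness and 1333 is composite.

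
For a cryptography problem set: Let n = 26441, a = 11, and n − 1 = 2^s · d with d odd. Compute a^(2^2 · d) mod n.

n − 1 = 26440 = 2^3 · 3305, so s = 3 and d = 3305.
Repeated squaring mod 26441: 11^1 ≡ 11, 11^2 ≡ 121, 11^4 ≡ 14641, 11^8 ≡ 1694, 11^16 ≡ 14008, 11^32 ≡ 5403, 11^64 ≡ 1545, 11^128 ≡ 7335, 11^256 ≡ 21231, 11^512 ≡ 15634, 11^1024 ≡ 1352, 11^2048 ≡ 3475.
3305 = 2048 + 1024 + 128 + 64 + 32 + 8 + 1, so 11^3305 ≡ 3475·1352·7335·1545·5403·1694·11 ≡ 18615 (mod 26441).
x_0 = 18615.
x_1 = 18615^2 mod 26441 = 8920.
x_2 = 8920^2 mod 26441 = 5431.

5431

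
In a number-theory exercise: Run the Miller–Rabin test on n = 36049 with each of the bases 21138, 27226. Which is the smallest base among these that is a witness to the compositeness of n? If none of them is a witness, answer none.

n − 1 = 36048 = 2^4 · 2253, so s = 4 and d = 2253.
Base 21138: x_0 = 21138^2253 mod 36049 = 19877. x_0 is neither 1 nor 36048, so continue squaring. x_1 = 19877^2 mod 36049 = 34138. x_2 = 34138^2 mod 36049 = 10972. x_3 = 10972^2 mod 36049 = 17173. Reached i = s−1 = 3 without hitting −1: 21138 is a Miller–Rabin witness and 36049 is composite.
Base 27226: x_0 = 27226^2253 mod 36049 = 24140. x_0 is neither 1 nor 36048, so continue squaring. x_1 = 24140^2 mod 36049 = 7515. x_2 = 7515^2 mod 36049 = 22491. x_3 = 22491^2 mod 36049 = 5513. Reached i = s−1 = 3 without hitting −1: 27226 is a Miller–Rabin witness and 36049 is composite.
The smallest witness among the given bases is 21138.

21138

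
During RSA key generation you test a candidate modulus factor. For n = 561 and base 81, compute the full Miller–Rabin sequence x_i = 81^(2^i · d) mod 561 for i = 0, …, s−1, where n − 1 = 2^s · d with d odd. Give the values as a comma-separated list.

n − 1 = 560 = 2^4 · 35, so s = 4 and d = 35.
x_0 = 81^35 mod 561 = 276.
x_1 = 276^2 mod 561 = 441.
x_2 = 441^2 mod 561 = 375.
x_3 = 375^2 mod 561 = 375.

276, 441, 375, 375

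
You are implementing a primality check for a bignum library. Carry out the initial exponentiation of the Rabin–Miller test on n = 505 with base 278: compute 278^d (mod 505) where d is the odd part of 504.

n − 1 = 504 = 2^3 · 63, so s = 3 and d = 63.
278^63 mod 505 = 197.

197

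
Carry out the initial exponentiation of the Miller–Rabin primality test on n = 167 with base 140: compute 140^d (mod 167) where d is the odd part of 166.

166

n − 1 = 166 = 2^1 · 83, so s = 1 and d = 83.
140^83 mod 167 = 166.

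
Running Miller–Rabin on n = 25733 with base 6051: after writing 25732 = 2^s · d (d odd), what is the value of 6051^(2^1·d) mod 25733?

25732

n − 1 = 25732 = 2^2 · 6433, so s = 2 and d = 6433.
x_0 = 6051^6433 mod 25733 = 7091.
x_1 = 7091^2 mod 25733 = 25732.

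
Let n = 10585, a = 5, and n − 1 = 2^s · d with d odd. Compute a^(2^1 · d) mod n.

8295

n − 1 = 10584 = 2^3 · 1323, so s = 3 and d = 1323.
x_0 = 5^1323 mod 10585 = 9395.
x_1 = 9395^2 mod 10585 = 8295.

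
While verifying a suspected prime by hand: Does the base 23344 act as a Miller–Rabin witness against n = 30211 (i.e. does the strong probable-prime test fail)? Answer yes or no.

n − 1 = 30210 = 2^1 · 15105, so s = 1 and d = 15105.
Repeated squaring mod 30211: 23344^1 ≡ 23344, 23344^2 ≡ 26529, 23344^4 ≡ 22596, 23344^8 ≡ 13316, 23344^16 ≡ 7497, 23344^32 ≡ 12549, 23344^64 ≡ 17669, 23344^128 ≡ 23298, 23344^256 ≡ 25978, 23344^512 ≡ 3166, 23344^1024 ≡ 23715, 23344^2048 ≡ 23460, 23344^4096 ≡ 17813, 23344^8192 ≡ 27047.
15105 = 8192 + 4096 + 2048 + 512 + 256 + 1, so 23344^15105 ≡ 27047·17813·23460·3166·25978·23344 ≡ 1 (mod 30211).
x_0 = 23344^15105 mod 30211 = 1.
x_0 = 1, so 23344 is not a witness.

no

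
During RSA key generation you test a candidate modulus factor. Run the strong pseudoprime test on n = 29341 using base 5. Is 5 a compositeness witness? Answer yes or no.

yes

n − 1 = 29340 = 2^2 · 7335, so s = 2 and d = 7335.
x_0 = 5^7335 mod 29341 = 15127.
x_0 is neither 1 nor 29340, so continue squaring.
x_1 = 15127^2 mod 29341 = 25011.
Reached i = s−1 = 1 without hitting −1: 5 is a Miller–Rabin witness and 29341 is composite.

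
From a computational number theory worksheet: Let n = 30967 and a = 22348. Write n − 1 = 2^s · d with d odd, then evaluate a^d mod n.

n − 1 = 30966 = 2^1 · 15483, so s = 1 and d = 15483.
Repeated squaring mod 30967: 22348^1 ≡ 22348, 22348^2 ≡ 28295, 22348^4 ≡ 17174, 22348^8 ≡ 16568, 22348^16 ≡ 7136, 22348^32 ≡ 12748, 22348^64 ≡ 27655, 22348^128 ≡ 7026, 22348^256 ≡ 3278, 22348^512 ≡ 30702, 22348^1024 ≡ 8291, 22348^2048 ≡ 24908, 22348^4096 ≡ 15586, 22348^8192 ≡ 18248.
15483 = 8192 + 4096 + 2048 + 1024 + 64 + 32 + 16 + 8 + 2 + 1, so 22348^15483 ≡ 18248·15586·24908·8291·27655·12748·7136·16568·28295·22348 ≡ 12837 (mod 30967).

12837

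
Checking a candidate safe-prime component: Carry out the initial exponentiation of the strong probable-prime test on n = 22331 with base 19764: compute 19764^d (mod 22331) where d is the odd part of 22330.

n − 1 = 22330 = 2^1 · 11165, so s = 1 and d = 11165.
19764^11165 mod 22331 = 19205.

19205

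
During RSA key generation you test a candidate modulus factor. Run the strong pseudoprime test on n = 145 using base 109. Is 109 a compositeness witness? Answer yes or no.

yes

n − 1 = 144 = 2^4 · 9, so s = 4 and d = 9.
By repeated squaring, 109^9 ≡ 9 (mod 145).
x_0 = 109^9 mod 145 = 9.
x_0 is neither 1 nor 144, so continue squaring.
x_1 = 9^2 mod 145 = 81.
x_2 = 81^2 mod 145 = 36.
x_3 = 36^2 mod 145 = 136.
Reached i = s−1 = 3 without hitting −1: 109 is a Miller–Rabin witness and 145 is composite.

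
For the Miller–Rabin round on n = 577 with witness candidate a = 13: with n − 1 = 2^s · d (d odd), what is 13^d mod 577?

n − 1 = 576 = 2^6 · 9, so s = 6 and d = 9.
13^9 mod 577 = 436.

436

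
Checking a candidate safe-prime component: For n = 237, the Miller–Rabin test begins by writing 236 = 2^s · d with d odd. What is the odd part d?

Halving: 236 → 118 → 59; 59 is odd.
So 236 = 2^2 · 59.

59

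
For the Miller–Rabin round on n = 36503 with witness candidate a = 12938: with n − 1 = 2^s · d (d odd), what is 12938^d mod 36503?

n − 1 = 36502 = 2^1 · 18251, so s = 1 and d = 18251.
12938^18251 mod 36503 = 35179.

35179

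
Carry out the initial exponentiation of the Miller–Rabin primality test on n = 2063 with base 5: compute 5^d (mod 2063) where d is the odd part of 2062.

n − 1 = 2062 = 2^1 · 1031, so s = 1 and d = 1031.
5^1031 mod 2063 = 2062.

2062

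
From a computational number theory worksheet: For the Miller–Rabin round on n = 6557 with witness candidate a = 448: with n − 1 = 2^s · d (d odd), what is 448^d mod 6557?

n − 1 = 6556 = 2^2 · 1639, so s = 2 and d = 1639.
448^1639 mod 6557 = 4477.

4477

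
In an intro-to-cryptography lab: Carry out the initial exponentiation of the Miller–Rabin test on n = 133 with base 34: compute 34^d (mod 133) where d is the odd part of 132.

n − 1 = 132 = 2^2 · 33, so s = 2 and d = 33.
34^33 mod 133 = 27.

27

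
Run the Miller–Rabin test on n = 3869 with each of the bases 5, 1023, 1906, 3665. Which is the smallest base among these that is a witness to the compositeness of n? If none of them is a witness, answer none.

n − 1 = 3868 = 2^2 · 967, so s = 2 and d = 967.
Base 5: x_0 = 5^967 mod 3869 = 850. x_0 is neither 1 nor 3868, so continue squaring. x_1 = 850^2 mod 3869 = 2866. Reached i = s−1 = 1 without hitting −1: 5 is a Miller–Rabin witness and 3869 is composite.
Base 1023: x_0 = 1023^967 mod 3869 = 1826. x_0 is neither 1 nor 3868, so continue squaring. x_1 = 1826^2 mod 3869 = 3067. Reached i = s−1 = 1 without hitting −1: 1023 is a Miller–Rabin witness and 3869 is composite.
Base 1906: x_0 = 1906^967 mod 3869 = 2417. x_0 is neither 1 nor 3868, so continue squaring. x_1 = 2417^2 mod 3869 = 3568. Reached i = s−1 = 1 without hitting −1: 1906 is a Miller–Rabin witness and 3869 is composite.
Base 3665: x_0 = 3665^967 mod 3869 = 516. x_0 is neither 1 nor 3868, so continue squaring. x_1 = 516^2 mod 3869 = 3164. Reached i = s−1 = 1 without hitting −1: 3665 is a Miller–Rabin witness and 3869 is composite.
The smallest witness among the given bases is 5.

5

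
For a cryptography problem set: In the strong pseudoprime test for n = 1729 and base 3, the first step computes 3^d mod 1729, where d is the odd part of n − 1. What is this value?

n − 1 = 1728 = 2^6 · 27, so s = 6 and d = 27.
3^27 mod 1729 = 664.

664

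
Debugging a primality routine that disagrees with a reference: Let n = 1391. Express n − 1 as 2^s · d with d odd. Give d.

Halving: 1390 → 695; 695 is odd.
So 1390 = 2^1 · 695.

695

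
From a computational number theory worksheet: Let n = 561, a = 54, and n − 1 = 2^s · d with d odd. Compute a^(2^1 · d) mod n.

474

n − 1 = 560 = 2^4 · 35, so s = 4 and d = 35.
x_0 = 54^35 mod 561 = 384.
x_1 = 384^2 mod 561 = 474.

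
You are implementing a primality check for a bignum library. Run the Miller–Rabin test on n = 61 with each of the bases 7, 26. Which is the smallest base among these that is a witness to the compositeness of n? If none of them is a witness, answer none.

none

n − 1 = 60 = 2^2 · 15, so s = 2 and d = 15.
Base 7: x_0 = 7^15 mod 61 = 11. x_0 is neither 1 nor 60, so continue squaring. x_1 = 11^2 mod 61 = 60. x_1 ≡ −1, so 7 is not a witness.
Base 26: x_0 = 26^15 mod 61 = 11. x_0 is neither 1 nor 60, so continue squaring. x_1 = 11^2 mod 61 = 60. x_1 ≡ −1, so 26 is not a witness.
No listed base is a witness for 61.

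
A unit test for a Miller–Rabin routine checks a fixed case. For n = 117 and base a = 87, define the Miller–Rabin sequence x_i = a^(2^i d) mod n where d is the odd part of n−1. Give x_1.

n − 1 = 116 = 2^2 · 29, so s = 2 and d = 29.
x_0 = 87^29 mod 117 = 81.
x_1 = 81^2 mod 117 = 9.

9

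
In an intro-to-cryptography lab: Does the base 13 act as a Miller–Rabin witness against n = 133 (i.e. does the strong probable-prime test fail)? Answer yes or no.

yes

n − 1 = 132 = 2^2 · 33, so s = 2 and d = 33.
x_0 = 13^33 mod 133 = 27.
x_0 is neither 1 nor 132, so continue squaring.
x_1 = 27^2 mod 133 = 64.
Reached i = s−1 = 1 without hitting −1: 13 is a Miller–Rabin witness and 133 is composite.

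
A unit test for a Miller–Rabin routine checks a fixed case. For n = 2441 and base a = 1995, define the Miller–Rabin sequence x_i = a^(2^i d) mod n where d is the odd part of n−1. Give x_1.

n − 1 = 2440 = 2^3 · 305, so s = 3 and d = 305.
By repeated squaring, 1995^305 ≡ 2440 (mod 2441).
x_0 = 2440.
x_1 = 2440^2 mod 2441 = 1.

1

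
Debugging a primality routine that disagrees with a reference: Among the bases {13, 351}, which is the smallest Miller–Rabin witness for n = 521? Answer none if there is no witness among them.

n − 1 = 520 = 2^3 · 65, so s = 3 and d = 65.
Base 13: x_0 = 13^65 mod 521 = 286. x_0 is neither 1 nor 520, so continue squaring. x_1 = 286^2 mod 521 = 520. x_1 ≡ −1, so 13 is not a witness.
Base 351: x_0 = 351^65 mod 521 = 315. x_0 is neither 1 nor 520, so continue squaring. x_1 = 315^2 mod 521 = 235. x_2 = 235^2 mod 521 = 520. x_2 ≡ −1, so 351 is not a witness.
No listed base is a witness for 521.

none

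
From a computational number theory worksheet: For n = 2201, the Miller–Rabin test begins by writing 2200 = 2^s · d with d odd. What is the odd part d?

Halving: 2200 → 1100 → 550 → 275; 275 is odd.
So 2200 = 2^3 · 275.

275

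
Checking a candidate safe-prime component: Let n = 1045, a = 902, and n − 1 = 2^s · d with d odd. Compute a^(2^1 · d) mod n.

n − 1 = 1044 = 2^2 · 261, so s = 2 and d = 261.
Repeated squaring mod 1045: 902^1 ≡ 902, 902^2 ≡ 594, 902^4 ≡ 671, 902^8 ≡ 891, 902^16 ≡ 726, 902^32 ≡ 396, 902^64 ≡ 66, 902^128 ≡ 176, 902^256 ≡ 671.
261 = 256 + 4 + 1, so 902^261 ≡ 671·671·902 ≡ 77 (mod 1045).
x_0 = 77.
x_1 = 77^2 mod 1045 = 704.

704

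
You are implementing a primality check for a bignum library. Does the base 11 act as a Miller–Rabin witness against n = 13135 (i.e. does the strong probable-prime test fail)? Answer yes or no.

n − 1 = 13134 = 2^1 · 6567, so s = 1 and d = 6567.
x_0 = 11^6567 mod 13135 = 12061.
x_0 ∉ {1, 13134} and s = 1, so 11 is a Miller–Rabin witness and 13135 is composite.

yes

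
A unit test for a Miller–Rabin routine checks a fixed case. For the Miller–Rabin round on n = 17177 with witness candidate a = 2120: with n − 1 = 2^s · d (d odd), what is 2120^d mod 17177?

9623

n − 1 = 17176 = 2^3 · 2147, so s = 3 and d = 2147.
2120^2147 mod 17177 = 9623.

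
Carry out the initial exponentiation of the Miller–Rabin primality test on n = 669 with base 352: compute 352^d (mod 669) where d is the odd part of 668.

142

n − 1 = 668 = 2^2 · 167, so s = 2 and d = 167.
352^167 mod 669 = 142.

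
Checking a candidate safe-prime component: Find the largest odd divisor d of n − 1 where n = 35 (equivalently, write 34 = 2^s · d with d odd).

17

Halving: 34 → 17; 17 is odd.
So 34 = 2^1 · 17.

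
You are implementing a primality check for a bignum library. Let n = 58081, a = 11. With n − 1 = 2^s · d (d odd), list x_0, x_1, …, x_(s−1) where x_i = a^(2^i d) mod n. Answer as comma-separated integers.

n − 1 = 58080 = 2^5 · 1815, so s = 5 and d = 1815.
x_0 = 11^1815 mod 58081 = 47829.
x_1 = 47829^2 mod 58081 = 34975.
x_2 = 34975^2 mod 58081 = 6684.
x_3 = 6684^2 mod 58081 = 11567.
x_4 = 11567^2 mod 58081 = 34946.

47829, 34975, 6684, 11567, 34946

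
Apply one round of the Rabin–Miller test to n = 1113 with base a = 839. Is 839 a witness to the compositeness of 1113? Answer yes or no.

n − 1 = 1112 = 2^3 · 139, so s = 3 and d = 139.
x_0 = 839^139 mod 1113 = 713.
x_0 is neither 1 nor 1112, so continue squaring.
x_1 = 713^2 mod 1113 = 841.
x_2 = 841^2 mod 1113 = 526.
Reached i = s−1 = 2 without hitting −1: 839 is a Miller–Rabin witness and 1113 is composite.

yes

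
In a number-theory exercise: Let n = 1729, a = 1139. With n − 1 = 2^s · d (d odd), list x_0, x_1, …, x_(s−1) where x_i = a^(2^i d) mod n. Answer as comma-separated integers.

265, 1065, 1, 1, 1, 1

n − 1 = 1728 = 2^6 · 27, so s = 6 and d = 27.
x_0 = 1139^27 mod 1729 = 265.
x_1 = 265^2 mod 1729 = 1065.
x_2 = 1065^2 mod 1729 = 1.
x_3 = 1^2 mod 1729 = 1.
x_4 = 1^2 mod 1729 = 1.
x_5 = 1^2 mod 1729 = 1.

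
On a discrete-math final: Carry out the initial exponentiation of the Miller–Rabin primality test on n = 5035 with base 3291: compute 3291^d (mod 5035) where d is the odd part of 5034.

n − 1 = 5034 = 2^1 · 2517, so s = 1 and d = 2517.
3291^2517 mod 5035 = 1246.

1246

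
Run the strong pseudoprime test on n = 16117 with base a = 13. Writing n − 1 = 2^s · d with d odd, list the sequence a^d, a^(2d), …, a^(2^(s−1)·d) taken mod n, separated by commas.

1401, 12644

n − 1 = 16116 = 2^2 · 4029, so s = 2 and d = 4029.
x_0 = 13^4029 mod 16117 = 1401.
x_1 = 1401^2 mod 16117 = 12644.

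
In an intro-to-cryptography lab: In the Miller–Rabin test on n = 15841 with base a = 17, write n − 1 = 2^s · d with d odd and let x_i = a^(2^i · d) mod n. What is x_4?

1

n − 1 = 15840 = 2^5 · 495, so s = 5 and d = 495.
x_0 = 17^495 mod 15841 = 10198.
x_1 = 10198^2 mod 15841 = 3039.
x_2 = 3039^2 mod 15841 = 218.
x_3 = 218^2 mod 15841 = 1.
x_4 = 1^2 mod 15841 = 1.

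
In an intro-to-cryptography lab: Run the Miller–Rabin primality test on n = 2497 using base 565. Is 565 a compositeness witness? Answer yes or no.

yes

n − 1 = 2496 = 2^6 · 39, so s = 6 and d = 39.
x_0 = 565^39 mod 2497 = 1004.
x_0 is neither 1 nor 2496, so continue squaring.
x_1 = 1004^2 mod 2497 = 1725.
x_2 = 1725^2 mod 2497 = 1698.
x_3 = 1698^2 mod 2497 = 1666.
x_4 = 1666^2 mod 2497 = 1389.
x_5 = 1389^2 mod 2497 = 1637.
Reached i = s−1 = 5 without hitting −1: 565 is a Miller–Rabin witness and 2497 is composite.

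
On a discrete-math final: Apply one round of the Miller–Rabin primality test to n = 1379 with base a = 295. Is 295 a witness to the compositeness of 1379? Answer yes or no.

n − 1 = 1378 = 2^1 · 689, so s = 1 and d = 689.
x_0 = 295^689 mod 1379 = 862.
x_0 ∉ {1, 1378} and s = 1, so 295 is a Miller–Rabin witness and 1379 is composite.

yes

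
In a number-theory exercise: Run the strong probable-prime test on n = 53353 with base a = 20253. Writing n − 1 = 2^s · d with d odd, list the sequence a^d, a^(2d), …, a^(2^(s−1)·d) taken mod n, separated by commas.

6542, 8658, 53352

n − 1 = 53352 = 2^3 · 6669, so s = 3 and d = 6669.
x_0 = 20253^6669 mod 53353 = 6542.
x_1 = 6542^2 mod 53353 = 8658.
x_2 = 8658^2 mod 53353 = 53352.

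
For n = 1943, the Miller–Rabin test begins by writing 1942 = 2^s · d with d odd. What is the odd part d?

971

Halving: 1942 → 971; 971 is odd.
So 1942 = 2^1 · 971.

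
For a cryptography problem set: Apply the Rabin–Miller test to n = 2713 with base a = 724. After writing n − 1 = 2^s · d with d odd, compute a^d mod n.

1673

n − 1 = 2712 = 2^3 · 339, so s = 3 and d = 339.
Repeated squaring mod 2713: 724^1 ≡ 724, 724^2 ≡ 567, 724^4 ≡ 1355, 724^8 ≡ 2037, 724^16 ≡ 1192, 724^32 ≡ 1965, 724^64 ≡ 626, 724^128 ≡ 1204, 724^256 ≡ 874.
339 = 256 + 64 + 16 + 2 + 1, so 724^339 ≡ 874·626·1192·567·724 ≡ 1673 (mod 2713).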